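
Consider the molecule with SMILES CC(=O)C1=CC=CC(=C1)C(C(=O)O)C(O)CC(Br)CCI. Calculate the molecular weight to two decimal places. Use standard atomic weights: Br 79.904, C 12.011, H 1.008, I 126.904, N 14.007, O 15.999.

469.11 g/mol

First, the molecular formula is C15H18BrIO4 (counting implicit H from valence).
  Br: 1 × 79.904 = 79.904
  C: 15 × 12.011 = 180.165
  H: 18 × 1.008 = 18.144
  I: 1 × 126.904 = 126.904
  O: 4 × 15.999 = 63.996
Sum: 1×79.904 + 15×12.011 + 18×1.008 + 1×126.904 + 4×15.999 = 469.113 → 469.11 g/mol.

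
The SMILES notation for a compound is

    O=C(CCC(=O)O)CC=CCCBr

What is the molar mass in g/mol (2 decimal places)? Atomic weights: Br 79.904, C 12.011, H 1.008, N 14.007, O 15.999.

First, the molecular formula is C9H13BrO3 (counting implicit H from valence).
  Br: 1 × 79.904 = 79.904
  C: 9 × 12.011 = 108.099
  H: 13 × 1.008 = 13.104
  O: 3 × 15.999 = 47.997
Sum: 1×79.904 + 9×12.011 + 13×1.008 + 3×15.999 = 249.104 → 249.10 g/mol.

249.10 g/mol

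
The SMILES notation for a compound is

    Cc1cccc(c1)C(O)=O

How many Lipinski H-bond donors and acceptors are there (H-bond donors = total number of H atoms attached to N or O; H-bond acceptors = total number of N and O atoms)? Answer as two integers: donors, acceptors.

1, 2

Donors: find every N or O and count the H atoms it carries.
  atom 9 (O): bond orders sum to 1 → 1 H
  atom 10 (O): bond orders sum to 2 → 0 H
Lipinski HBD = 1.
Acceptors: N atoms = 0, O atoms = 2 → HBA = 2.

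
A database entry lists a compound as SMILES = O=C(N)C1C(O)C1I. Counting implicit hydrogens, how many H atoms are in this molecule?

6

Walk through each heavy atom and fill implicit hydrogens from standard valence (C 4, N 3, O 2, S 2, halogen 1):
  atom 1: O, bond orders sum to 2 (valence 2) → 0 H
  atom 2: C, bond orders sum to 4 (valence 4) → 0 H
  atom 3: N, bond orders sum to 1 (valence 3) → 2 H
  atom 4: C, bond orders sum to 3 (valence 4) → 1 H
  atom 5: C, bond orders sum to 3 (valence 4) → 1 H
  atom 6: O, bond orders sum to 1 (valence 2) → 1 H
  atom 7: C, bond orders sum to 3 (valence 4) → 1 H
  atom 8: I (halogen, monovalent) → 0 H
Total hydrogens: 6.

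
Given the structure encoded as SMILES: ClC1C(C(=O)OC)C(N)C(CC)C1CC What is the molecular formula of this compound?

C11H20ClNO2

Walk through each heavy atom and fill implicit hydrogens from standard valence (C 4, N 3, O 2, S 2, halogen 1):
  atom 1: Cl (halogen, monovalent) → 0 H
  atom 2: C, bond orders sum to 3 (valence 4) → 1 H
  atom 3: C, bond orders sum to 3 (valence 4) → 1 H
  atom 4: C, bond orders sum to 4 (valence 4) → 0 H
  atom 5: O, bond orders sum to 2 (valence 2) → 0 H
  atom 6: O, bond orders sum to 2 (valence 2) → 0 H
  atom 7: C, bond orders sum to 1 (valence 4) → 3 H
  atom 8: C, bond orders sum to 3 (valence 4) → 1 H
  atom 9: N, bond orders sum to 1 (valence 3) → 2 H
  atom 10: C, bond orders sum to 3 (valence 4) → 1 H
  atom 11: C, bond orders sum to 2 (valence 4) → 2 H
  atom 12: C, bond orders sum to 1 (valence 4) → 3 H
  atom 13: C, bond orders sum to 3 (valence 4) → 1 H
  atom 14: C, bond orders sum to 2 (valence 4) → 2 H
  atom 15: C, bond orders sum to 1 (valence 4) → 3 H
Totals → C:11, H:20, Cl:1, N:1, O:2.
In Hill order: C11H20ClNO2.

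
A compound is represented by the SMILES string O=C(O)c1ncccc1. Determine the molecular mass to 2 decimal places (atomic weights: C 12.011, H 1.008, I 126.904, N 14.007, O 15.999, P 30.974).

First, the molecular formula is C6H5NO2 (counting implicit H from valence).
  C: 6 × 12.011 = 72.066
  H: 5 × 1.008 = 5.040
  N: 1 × 14.007 = 14.007
  O: 2 × 15.999 = 31.998
Sum: 6×12.011 + 5×1.008 + 1×14.007 + 2×15.999 = 123.111 → 123.11 g/mol.

123.11 g/mol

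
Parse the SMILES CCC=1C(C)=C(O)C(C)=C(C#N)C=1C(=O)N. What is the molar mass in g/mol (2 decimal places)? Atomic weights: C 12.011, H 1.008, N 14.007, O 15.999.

218.26 g/mol

First, the molecular formula is C12H14N2O2 (counting implicit H from valence).
  C: 12 × 12.011 = 144.132
  H: 14 × 1.008 = 14.112
  N: 2 × 14.007 = 28.014
  O: 2 × 15.999 = 31.998
Sum: 12×12.011 + 14×1.008 + 2×14.007 + 2×15.999 = 218.256 → 218.26 g/mol.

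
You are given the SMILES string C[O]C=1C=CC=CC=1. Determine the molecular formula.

Walk through each heavy atom and fill implicit hydrogens from standard valence (C 4, N 3, O 2, S 2, halogen 1):
  atom 1: C, bond orders sum to 1 (valence 4) → 3 H
  atom 2: O with explicit H count 0
  atom 3: C, bond orders sum to 4 (valence 4) → 0 H
  atom 4: C, bond orders sum to 3 (valence 4) → 1 H
  atom 5: C, bond orders sum to 3 (valence 4) → 1 H
  atom 6: C, bond orders sum to 3 (valence 4) → 1 H
  atom 7: C, bond orders sum to 3 (valence 4) → 1 H
  atom 8: C, bond orders sum to 3 (valence 4) → 1 H
Totals → C:7, H:8, O:1.
In Hill order: C7H8O.

C7H8O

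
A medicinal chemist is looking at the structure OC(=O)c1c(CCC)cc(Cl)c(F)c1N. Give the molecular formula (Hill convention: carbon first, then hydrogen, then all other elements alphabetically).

Walk through each heavy atom and fill implicit hydrogens from standard valence (C 4, N 3, O 2, S 2, halogen 1); for lowercase aromatic atoms, an aromatic c carries 1 H when it has two neighbours and 0 H with three, and aromatic n carries 0 H:
  atom 1: O, bond orders sum to 1 (valence 2) → 1 H
  atom 2: C, bond orders sum to 4 (valence 4) → 0 H
  atom 3: O, bond orders sum to 2 (valence 2) → 0 H
  atom 4: aromatic c, 3 neighbours → 0 H
  atom 5: aromatic c, 3 neighbours → 0 H
  atom 6: C, bond orders sum to 2 (valence 4) → 2 H
  atom 7: C, bond orders sum to 2 (valence 4) → 2 H
  atom 8: C, bond orders sum to 1 (valence 4) → 3 H
  atom 9: aromatic c, 2 neighbours → 1 H
  atom 10: aromatic c, 3 neighbours → 0 H
  atom 11: Cl (halogen, monovalent) → 0 H
  atom 12: aromatic c, 3 neighbours → 0 H
  atom 13: F (halogen, monovalent) → 0 H
  atom 14: aromatic c, 3 neighbours → 0 H
  atom 15: N, bond orders sum to 1 (valence 3) → 2 H
Totals → C:10, H:11, Cl:1, F:1, N:1, O:2.

C10H11ClFNO2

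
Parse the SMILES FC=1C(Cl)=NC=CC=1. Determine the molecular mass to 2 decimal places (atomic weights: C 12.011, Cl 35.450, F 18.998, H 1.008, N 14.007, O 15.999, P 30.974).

First, the molecular formula is C5H3ClFN (counting implicit H from valence).
  C: 5 × 12.011 = 60.055
  Cl: 1 × 35.450 = 35.450
  F: 1 × 18.998 = 18.998
  H: 3 × 1.008 = 3.024
  N: 1 × 14.007 = 14.007
Sum: 5×12.011 + 1×35.450 + 1×18.998 + 3×1.008 + 1×14.007 = 131.534 → 131.53 g/mol.

131.53 g/mol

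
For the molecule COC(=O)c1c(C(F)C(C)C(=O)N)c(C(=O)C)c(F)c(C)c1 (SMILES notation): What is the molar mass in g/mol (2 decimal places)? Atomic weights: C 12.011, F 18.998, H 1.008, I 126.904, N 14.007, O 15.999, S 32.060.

313.30 g/mol

First, the molecular formula is C15H17F2NO4 (counting implicit H from valence).
  C: 15 × 12.011 = 180.165
  F: 2 × 18.998 = 37.996
  H: 17 × 1.008 = 17.136
  N: 1 × 14.007 = 14.007
  O: 4 × 15.999 = 63.996
Sum: 15×12.011 + 2×18.998 + 17×1.008 + 1×14.007 + 4×15.999 = 313.300 → 313.30 g/mol.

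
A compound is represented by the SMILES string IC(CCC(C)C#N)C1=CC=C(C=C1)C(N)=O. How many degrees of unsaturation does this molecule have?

7

Molecular formula: C13H15IN2O.
DoU = (2C + 2 + N − H − X) / 2, where X is the halogen count and O/S are ignored.
    = (2·13 + 2 + 2 − 15 − 1) / 2 = 14 / 2 = 7.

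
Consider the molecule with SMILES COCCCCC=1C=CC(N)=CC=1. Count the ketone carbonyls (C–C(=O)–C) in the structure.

0

Scan the SMILES for the ketone motif — none present.
Groups that are present: 1 ether, 1 primary amine.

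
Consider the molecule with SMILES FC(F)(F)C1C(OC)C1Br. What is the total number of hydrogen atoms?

6

Walk through each heavy atom and fill implicit hydrogens from standard valence (C 4, N 3, O 2, S 2, halogen 1):
  atom 1: F (halogen, monovalent) → 0 H
  atom 2: C, bond orders sum to 4 (valence 4) → 0 H
  atom 3: F (halogen, monovalent) → 0 H
  atom 4: F (halogen, monovalent) → 0 H
  atom 5: C, bond orders sum to 3 (valence 4) → 1 H
  atom 6: C, bond orders sum to 3 (valence 4) → 1 H
  atom 7: O, bond orders sum to 2 (valence 2) → 0 H
  atom 8: C, bond orders sum to 1 (valence 4) → 3 H
  atom 9: C, bond orders sum to 3 (valence 4) → 1 H
  atom 10: Br (halogen, monovalent) → 0 H
Total hydrogens: 6.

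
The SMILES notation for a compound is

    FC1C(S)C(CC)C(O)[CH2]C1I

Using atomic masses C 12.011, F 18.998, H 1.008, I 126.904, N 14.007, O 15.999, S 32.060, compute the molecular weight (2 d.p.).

304.16 g/mol

First, the molecular formula is C8H14FIOS (counting implicit H from valence).
  C: 8 × 12.011 = 96.088
  F: 1 × 18.998 = 18.998
  H: 14 × 1.008 = 14.112
  I: 1 × 126.904 = 126.904
  O: 1 × 15.999 = 15.999
  S: 1 × 32.060 = 32.060
Sum: 8×12.011 + 1×18.998 + 14×1.008 + 1×126.904 + 1×15.999 + 1×32.060 = 304.161 → 304.16 g/mol.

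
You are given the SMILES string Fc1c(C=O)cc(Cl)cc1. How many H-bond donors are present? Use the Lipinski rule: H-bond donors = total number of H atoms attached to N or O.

Donors: find every N or O and count the H atoms it carries.
  atom 5 (O): bond orders sum to 2 → 0 H
Lipinski HBD = 0.

0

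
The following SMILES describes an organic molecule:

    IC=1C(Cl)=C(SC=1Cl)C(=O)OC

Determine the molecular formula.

C6H3Cl2IO2S

Walk through each heavy atom and fill implicit hydrogens from standard valence (C 4, N 3, O 2, S 2, halogen 1):
  atom 1: I (halogen, monovalent) → 0 H
  atom 2: C, bond orders sum to 4 (valence 4) → 0 H
  atom 3: C, bond orders sum to 4 (valence 4) → 0 H
  atom 4: Cl (halogen, monovalent) → 0 H
  atom 5: C, bond orders sum to 4 (valence 4) → 0 H
  atom 6: S, bond orders sum to 2 (valence 2) → 0 H
  atom 7: C, bond orders sum to 4 (valence 4) → 0 H
  atom 8: Cl (halogen, monovalent) → 0 H
  atom 9: C, bond orders sum to 4 (valence 4) → 0 H
  atom 10: O, bond orders sum to 2 (valence 2) → 0 H
  atom 11: O, bond orders sum to 2 (valence 2) → 0 H
  atom 12: C, bond orders sum to 1 (valence 4) → 3 H
Totals → C:6, H:3, Cl:2, I:1, O:2, S:1.
In Hill order: C6H3Cl2IO2S.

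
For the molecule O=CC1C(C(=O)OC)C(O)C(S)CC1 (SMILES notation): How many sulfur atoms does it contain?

Scan the SMILES for S atoms (remember two-letter symbols like Cl and Br are single atoms).
Sulfur count: 1.

1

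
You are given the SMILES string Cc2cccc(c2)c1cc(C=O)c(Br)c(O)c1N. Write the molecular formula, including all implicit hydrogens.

C14H12BrNO2

Walk through each heavy atom and fill implicit hydrogens from standard valence (C 4, N 3, O 2, S 2, halogen 1); for lowercase aromatic atoms, an aromatic c carries 1 H when it has two neighbours and 0 H with three, and aromatic n carries 0 H:
  atom 1: C, bond orders sum to 1 (valence 4) → 3 H
  atom 2: aromatic c, 3 neighbours → 0 H
  atom 3: aromatic c, 2 neighbours → 1 H
  atom 4: aromatic c, 2 neighbours → 1 H
  atom 5: aromatic c, 2 neighbours → 1 H
  atom 6: aromatic c, 3 neighbours → 0 H
  atom 7: aromatic c, 2 neighbours → 1 H
  atom 8: aromatic c, 3 neighbours → 0 H
  atom 9: aromatic c, 2 neighbours → 1 H
  atom 10: aromatic c, 3 neighbours → 0 H
  atom 11: C, bond orders sum to 3 (valence 4) → 1 H
  atom 12: O, bond orders sum to 2 (valence 2) → 0 H
  atom 13: aromatic c, 3 neighbours → 0 H
  atom 14: Br (halogen, monovalent) → 0 H
  atom 15: aromatic c, 3 neighbours → 0 H
  atom 16: O, bond orders sum to 1 (valence 2) → 1 H
  atom 17: aromatic c, 3 neighbours → 0 H
  atom 18: N, bond orders sum to 1 (valence 3) → 2 H
Totals → C:14, H:12, Br:1, N:1, O:2.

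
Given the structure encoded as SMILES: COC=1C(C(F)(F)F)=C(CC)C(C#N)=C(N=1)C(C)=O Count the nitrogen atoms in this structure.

2

Scan the SMILES for N atoms (remember two-letter symbols like Cl and Br are single atoms).
Nitrogen count: 2.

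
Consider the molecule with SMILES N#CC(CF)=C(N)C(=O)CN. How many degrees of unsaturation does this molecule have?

4

Degree of unsaturation = (number of rings) + (number of π bonds).
Ring closures in the SMILES: 0.
π bonds: 2 double bonds (each 1 DoU), 1 triple bond (each 2 DoU) → 4 DoU from unsaturation.
Total DoU = 0 + 4 = 4.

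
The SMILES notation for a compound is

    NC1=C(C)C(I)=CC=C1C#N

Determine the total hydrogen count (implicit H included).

Walk through each heavy atom and fill implicit hydrogens from standard valence (C 4, N 3, O 2, S 2, halogen 1):
  atom 1: N, bond orders sum to 1 (valence 3) → 2 H
  atom 2: C, bond orders sum to 4 (valence 4) → 0 H
  atom 3: C, bond orders sum to 4 (valence 4) → 0 H
  atom 4: C, bond orders sum to 1 (valence 4) → 3 H
  atom 5: C, bond orders sum to 4 (valence 4) → 0 H
  atom 6: I (halogen, monovalent) → 0 H
  atom 7: C, bond orders sum to 3 (valence 4) → 1 H
  atom 8: C, bond orders sum to 3 (valence 4) → 1 H
  atom 9: C, bond orders sum to 4 (valence 4) → 0 H
  atom 10: C, bond orders sum to 4 (valence 4) → 0 H
  atom 11: N, bond orders sum to 3 (valence 3) → 0 H
Total hydrogens: 7.

7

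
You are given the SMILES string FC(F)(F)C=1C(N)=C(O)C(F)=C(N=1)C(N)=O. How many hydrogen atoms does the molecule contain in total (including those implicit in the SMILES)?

5

Walk through each heavy atom and fill implicit hydrogens from standard valence (C 4, N 3, O 2, S 2, halogen 1):
  atom 1: F (halogen, monovalent) → 0 H
  atom 2: C, bond orders sum to 4 (valence 4) → 0 H
  atom 3: F (halogen, monovalent) → 0 H
  atom 4: F (halogen, monovalent) → 0 H
  atom 5: C, bond orders sum to 4 (valence 4) → 0 H
  atom 6: C, bond orders sum to 4 (valence 4) → 0 H
  atom 7: N, bond orders sum to 1 (valence 3) → 2 H
  atom 8: C, bond orders sum to 4 (valence 4) → 0 H
  atom 9: O, bond orders sum to 1 (valence 2) → 1 H
  atom 10: C, bond orders sum to 4 (valence 4) → 0 H
  atom 11: F (halogen, monovalent) → 0 H
  atom 12: C, bond orders sum to 4 (valence 4) → 0 H
  atom 13: N, bond orders sum to 3 (valence 3) → 0 H
  atom 14: C, bond orders sum to 4 (valence 4) → 0 H
  atom 15: N, bond orders sum to 1 (valence 3) → 2 H
  atom 16: O, bond orders sum to 2 (valence 2) → 0 H
Total hydrogens: 5.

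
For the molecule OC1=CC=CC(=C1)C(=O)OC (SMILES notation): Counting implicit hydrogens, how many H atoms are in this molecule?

8

Walk through each heavy atom and fill implicit hydrogens from standard valence (C 4, N 3, O 2, S 2, halogen 1):
  atom 1: O, bond orders sum to 1 (valence 2) → 1 H
  atom 2: C, bond orders sum to 4 (valence 4) → 0 H
  atom 3: C, bond orders sum to 3 (valence 4) → 1 H
  atom 4: C, bond orders sum to 3 (valence 4) → 1 H
  atom 5: C, bond orders sum to 3 (valence 4) → 1 H
  atom 6: C, bond orders sum to 4 (valence 4) → 0 H
  atom 7: C, bond orders sum to 3 (valence 4) → 1 H
  atom 8: C, bond orders sum to 4 (valence 4) → 0 H
  atom 9: O, bond orders sum to 2 (valence 2) → 0 H
  atom 10: O, bond orders sum to 2 (valence 2) → 0 H
  atom 11: C, bond orders sum to 1 (valence 4) → 3 H
Total hydrogens: 8.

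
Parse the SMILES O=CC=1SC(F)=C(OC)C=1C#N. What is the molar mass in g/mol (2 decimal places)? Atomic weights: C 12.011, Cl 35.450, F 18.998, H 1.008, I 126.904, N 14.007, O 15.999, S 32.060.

185.17 g/mol

First, the molecular formula is C7H4FNO2S (counting implicit H from valence).
  C: 7 × 12.011 = 84.077
  F: 1 × 18.998 = 18.998
  H: 4 × 1.008 = 4.032
  N: 1 × 14.007 = 14.007
  O: 2 × 15.999 = 31.998
  S: 1 × 32.060 = 32.060
Sum: 7×12.011 + 1×18.998 + 4×1.008 + 1×14.007 + 2×15.999 + 1×32.060 = 185.172 → 185.17 g/mol.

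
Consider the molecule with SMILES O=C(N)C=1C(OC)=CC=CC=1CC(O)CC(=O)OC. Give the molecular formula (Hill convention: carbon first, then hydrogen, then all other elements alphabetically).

C13H17NO5

Walk through each heavy atom and fill implicit hydrogens from standard valence (C 4, N 3, O 2, S 2, halogen 1):
  atom 1: O, bond orders sum to 2 (valence 2) → 0 H
  atom 2: C, bond orders sum to 4 (valence 4) → 0 H
  atom 3: N, bond orders sum to 1 (valence 3) → 2 H
  atom 4: C, bond orders sum to 4 (valence 4) → 0 H
  atom 5: C, bond orders sum to 4 (valence 4) → 0 H
  atom 6: O, bond orders sum to 2 (valence 2) → 0 H
  atom 7: C, bond orders sum to 1 (valence 4) → 3 H
  atom 8: C, bond orders sum to 3 (valence 4) → 1 H
  atom 9: C, bond orders sum to 3 (valence 4) → 1 H
  atom 10: C, bond orders sum to 3 (valence 4) → 1 H
  atom 11: C, bond orders sum to 4 (valence 4) → 0 H
  atom 12: C, bond orders sum to 2 (valence 4) → 2 H
  atom 13: C, bond orders sum to 3 (valence 4) → 1 H
  atom 14: O, bond orders sum to 1 (valence 2) → 1 H
  atom 15: C, bond orders sum to 2 (valence 4) → 2 H
  atom 16: C, bond orders sum to 4 (valence 4) → 0 H
  atom 17: O, bond orders sum to 2 (valence 2) → 0 H
  atom 18: O, bond orders sum to 2 (valence 2) → 0 H
  atom 19: C, bond orders sum to 1 (valence 4) → 3 H
Totals → C:13, H:17, N:1, O:5.
In Hill order: C13H17NO5.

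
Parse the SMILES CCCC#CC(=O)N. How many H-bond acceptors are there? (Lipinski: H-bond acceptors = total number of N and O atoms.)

N atoms: 1; O atoms: 1.
Lipinski HBA = 1 + 1 = 2.

2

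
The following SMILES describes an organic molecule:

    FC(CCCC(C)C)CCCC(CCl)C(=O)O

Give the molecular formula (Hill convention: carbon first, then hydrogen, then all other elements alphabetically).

C13H24ClFO2

Walk through each heavy atom and fill implicit hydrogens from standard valence (C 4, N 3, O 2, S 2, halogen 1):
  atom 1: F (halogen, monovalent) → 0 H
  atom 2: C, bond orders sum to 3 (valence 4) → 1 H
  atom 3: C, bond orders sum to 2 (valence 4) → 2 H
  atom 4: C, bond orders sum to 2 (valence 4) → 2 H
  atom 5: C, bond orders sum to 2 (valence 4) → 2 H
  atom 6: C, bond orders sum to 3 (valence 4) → 1 H
  atom 7: C, bond orders sum to 1 (valence 4) → 3 H
  atom 8: C, bond orders sum to 1 (valence 4) → 3 H
  atom 9: C, bond orders sum to 2 (valence 4) → 2 H
  atom 10: C, bond orders sum to 2 (valence 4) → 2 H
  atom 11: C, bond orders sum to 2 (valence 4) → 2 H
  atom 12: C, bond orders sum to 3 (valence 4) → 1 H
  atom 13: C, bond orders sum to 2 (valence 4) → 2 H
  atom 14: Cl (halogen, monovalent) → 0 H
  atom 15: C, bond orders sum to 4 (valence 4) → 0 H
  atom 16: O, bond orders sum to 2 (valence 2) → 0 H
  atom 17: O, bond orders sum to 1 (valence 2) → 1 H
Totals → C:13, H:24, Cl:1, F:1, O:2.
In Hill order: C13H24ClFO2.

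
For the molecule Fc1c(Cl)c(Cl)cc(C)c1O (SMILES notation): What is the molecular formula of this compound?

Walk through each heavy atom and fill implicit hydrogens from standard valence (C 4, N 3, O 2, S 2, halogen 1); for lowercase aromatic atoms, an aromatic c carries 1 H when it has two neighbours and 0 H with three, and aromatic n carries 0 H:
  atom 1: F (halogen, monovalent) → 0 H
  atom 2: aromatic c, 3 neighbours → 0 H
  atom 3: aromatic c, 3 neighbours → 0 H
  atom 4: Cl (halogen, monovalent) → 0 H
  atom 5: aromatic c, 3 neighbours → 0 H
  atom 6: Cl (halogen, monovalent) → 0 H
  atom 7: aromatic c, 2 neighbours → 1 H
  atom 8: aromatic c, 3 neighbours → 0 H
  atom 9: C, bond orders sum to 1 (valence 4) → 3 H
  atom 10: aromatic c, 3 neighbours → 0 H
  atom 11: O, bond orders sum to 1 (valence 2) → 1 H
Totals → C:7, H:5, Cl:2, F:1, O:1.
In Hill order: C7H5Cl2FO.

C7H5Cl2FO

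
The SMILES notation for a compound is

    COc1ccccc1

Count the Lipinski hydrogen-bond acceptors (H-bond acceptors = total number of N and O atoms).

1

N atoms: 0; O atoms: 1.
Lipinski HBA = 0 + 1 = 1.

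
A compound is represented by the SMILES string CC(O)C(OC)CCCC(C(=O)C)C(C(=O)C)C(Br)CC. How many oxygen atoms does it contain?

4

Scan the SMILES for O atoms (remember two-letter symbols like Cl and Br are single atoms).
Oxygen count: 4.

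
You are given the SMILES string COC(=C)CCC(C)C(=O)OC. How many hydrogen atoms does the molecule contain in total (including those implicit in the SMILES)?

Walk through each heavy atom and fill implicit hydrogens from standard valence (C 4, N 3, O 2, S 2, halogen 1):
  atom 1: C, bond orders sum to 1 (valence 4) → 3 H
  atom 2: O, bond orders sum to 2 (valence 2) → 0 H
  atom 3: C, bond orders sum to 4 (valence 4) → 0 H
  atom 4: C, bond orders sum to 2 (valence 4) → 2 H
  atom 5: C, bond orders sum to 2 (valence 4) → 2 H
  atom 6: C, bond orders sum to 2 (valence 4) → 2 H
  atom 7: C, bond orders sum to 3 (valence 4) → 1 H
  atom 8: C, bond orders sum to 1 (valence 4) → 3 H
  atom 9: C, bond orders sum to 4 (valence 4) → 0 H
  atom 10: O, bond orders sum to 2 (valence 2) → 0 H
  atom 11: O, bond orders sum to 2 (valence 2) → 0 H
  atom 12: C, bond orders sum to 1 (valence 4) → 3 H
Total hydrogens: 16.

16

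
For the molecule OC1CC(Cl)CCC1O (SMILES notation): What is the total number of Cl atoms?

1

Scan the SMILES for Cl atoms (remember two-letter symbols like Cl and Br are single atoms).
Chlorine count: 1.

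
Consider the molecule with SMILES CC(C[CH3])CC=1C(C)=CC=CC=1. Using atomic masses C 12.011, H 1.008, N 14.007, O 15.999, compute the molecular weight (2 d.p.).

First, the molecular formula is C12H18 (counting implicit H from valence).
  C: 12 × 12.011 = 144.132
  H: 18 × 1.008 = 18.144
Sum: 12×12.011 + 18×1.008 = 162.276 → 162.28 g/mol.

162.28 g/mol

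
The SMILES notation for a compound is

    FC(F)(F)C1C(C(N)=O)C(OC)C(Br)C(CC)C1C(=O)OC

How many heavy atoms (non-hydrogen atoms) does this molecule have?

22

Every atom symbol written in the SMILES (organic subset) is one heavy atom; implicit H are not written.
Heavy atoms by element → Br:1, C:13, F:3, N:1, O:4.
Total: 22.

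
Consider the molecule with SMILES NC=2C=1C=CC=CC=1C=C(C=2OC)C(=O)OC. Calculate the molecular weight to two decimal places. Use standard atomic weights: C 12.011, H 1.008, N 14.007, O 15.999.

231.25 g/mol

First, the molecular formula is C13H13NO3 (counting implicit H from valence).
  C: 13 × 12.011 = 156.143
  H: 13 × 1.008 = 13.104
  N: 1 × 14.007 = 14.007
  O: 3 × 15.999 = 47.997
Sum: 13×12.011 + 13×1.008 + 1×14.007 + 3×15.999 = 231.251 → 231.25 g/mol.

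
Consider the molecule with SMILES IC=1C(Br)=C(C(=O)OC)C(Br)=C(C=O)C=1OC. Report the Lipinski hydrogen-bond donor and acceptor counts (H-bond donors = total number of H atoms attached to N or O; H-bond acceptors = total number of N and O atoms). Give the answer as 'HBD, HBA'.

Donors: find every N or O and count the H atoms it carries.
  atom 7 (O): bond orders sum to 2 → 0 H
  atom 8 (O): bond orders sum to 2 → 0 H
  atom 14 (O): bond orders sum to 2 → 0 H
  atom 16 (O): bond orders sum to 2 → 0 H
Lipinski HBD = 0.
Acceptors: N atoms = 0, O atoms = 4 → HBA = 4.

0, 4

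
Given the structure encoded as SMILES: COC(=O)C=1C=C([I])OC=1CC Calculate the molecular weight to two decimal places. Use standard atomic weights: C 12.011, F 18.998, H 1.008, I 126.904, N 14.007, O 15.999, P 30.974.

First, the molecular formula is C8H9IO3 (counting implicit H from valence).
  C: 8 × 12.011 = 96.088
  H: 9 × 1.008 = 9.072
  I: 1 × 126.904 = 126.904
  O: 3 × 15.999 = 47.997
Sum: 8×12.011 + 9×1.008 + 1×126.904 + 3×15.999 = 280.061 → 280.06 g/mol.

280.06 g/mol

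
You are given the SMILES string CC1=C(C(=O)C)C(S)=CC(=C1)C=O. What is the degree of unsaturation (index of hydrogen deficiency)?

Molecular formula: C10H10O2S.
DoU = (2C + 2 + N − H − X) / 2, where X is the halogen count and O/S are ignored.
    = (2·10 + 2 + 0 − 10 − 0) / 2 = 12 / 2 = 6.

6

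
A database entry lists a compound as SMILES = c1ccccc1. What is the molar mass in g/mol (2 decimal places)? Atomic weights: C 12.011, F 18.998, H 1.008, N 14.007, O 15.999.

First, the molecular formula is C6H6 (counting implicit H from valence).
  C: 6 × 12.011 = 72.066
  H: 6 × 1.008 = 6.048
Sum: 6×12.011 + 6×1.008 = 78.114 → 78.11 g/mol.

78.11 g/mol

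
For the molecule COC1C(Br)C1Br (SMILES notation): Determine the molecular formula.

C4H6Br2O

Walk through each heavy atom and fill implicit hydrogens from standard valence (C 4, N 3, O 2, S 2, halogen 1):
  atom 1: C, bond orders sum to 1 (valence 4) → 3 H
  atom 2: O, bond orders sum to 2 (valence 2) → 0 H
  atom 3: C, bond orders sum to 3 (valence 4) → 1 H
  atom 4: C, bond orders sum to 3 (valence 4) → 1 H
  atom 5: Br (halogen, monovalent) → 0 H
  atom 6: C, bond orders sum to 3 (valence 4) → 1 H
  atom 7: Br (halogen, monovalent) → 0 H
Totals → C:4, H:6, Br:2, O:1.
In Hill order: C4H6Br2O.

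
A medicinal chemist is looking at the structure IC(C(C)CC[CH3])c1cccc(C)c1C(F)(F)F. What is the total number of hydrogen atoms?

Walk through each heavy atom and fill implicit hydrogens from standard valence (C 4, N 3, O 2, S 2, halogen 1); for lowercase aromatic atoms, an aromatic c carries 1 H when it has two neighbours and 0 H with three, and aromatic n carries 0 H:
  atom 1: I (halogen, monovalent) → 0 H
  atom 2: C, bond orders sum to 3 (valence 4) → 1 H
  atom 3: C, bond orders sum to 3 (valence 4) → 1 H
  atom 4: C, bond orders sum to 1 (valence 4) → 3 H
  atom 5: C, bond orders sum to 2 (valence 4) → 2 H
  atom 6: C, bond orders sum to 2 (valence 4) → 2 H
  atom 7: C with explicit H count 3
  atom 8: aromatic c, 3 neighbours → 0 H
  atom 9: aromatic c, 2 neighbours → 1 H
  atom 10: aromatic c, 2 neighbours → 1 H
  atom 11: aromatic c, 2 neighbours → 1 H
  atom 12: aromatic c, 3 neighbours → 0 H
  atom 13: C, bond orders sum to 1 (valence 4) → 3 H
  atom 14: aromatic c, 3 neighbours → 0 H
  atom 15: C, bond orders sum to 4 (valence 4) → 0 H
  atom 16: F (halogen, monovalent) → 0 H
  atom 17: F (halogen, monovalent) → 0 H
  atom 18: F (halogen, monovalent) → 0 H
Total hydrogens: 18.

18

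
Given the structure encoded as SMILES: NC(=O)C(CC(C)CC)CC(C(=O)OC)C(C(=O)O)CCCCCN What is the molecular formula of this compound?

Walk through each heavy atom and fill implicit hydrogens from standard valence (C 4, N 3, O 2, S 2, halogen 1):
  atom 1: N, bond orders sum to 1 (valence 3) → 2 H
  atom 2: C, bond orders sum to 4 (valence 4) → 0 H
  atom 3: O, bond orders sum to 2 (valence 2) → 0 H
  atom 4: C, bond orders sum to 3 (valence 4) → 1 H
  atom 5: C, bond orders sum to 2 (valence 4) → 2 H
  atom 6: C, bond orders sum to 3 (valence 4) → 1 H
  atom 7: C, bond orders sum to 1 (valence 4) → 3 H
  atom 8: C, bond orders sum to 2 (valence 4) → 2 H
  atom 9: C, bond orders sum to 1 (valence 4) → 3 H
  atom 10: C, bond orders sum to 2 (valence 4) → 2 H
  atom 11: C, bond orders sum to 3 (valence 4) → 1 H
  atom 12: C, bond orders sum to 4 (valence 4) → 0 H
  atom 13: O, bond orders sum to 2 (valence 2) → 0 H
  atom 14: O, bond orders sum to 2 (valence 2) → 0 H
  atom 15: C, bond orders sum to 1 (valence 4) → 3 H
  atom 16: C, bond orders sum to 3 (valence 4) → 1 H
  atom 17: C, bond orders sum to 4 (valence 4) → 0 H
  atom 18: O, bond orders sum to 2 (valence 2) → 0 H
  atom 19: O, bond orders sum to 1 (valence 2) → 1 H
  atom 20: C, bond orders sum to 2 (valence 4) → 2 H
  atom 21: C, bond orders sum to 2 (valence 4) → 2 H
  atom 22: C, bond orders sum to 2 (valence 4) → 2 H
  atom 23: C, bond orders sum to 2 (valence 4) → 2 H
  atom 24: C, bond orders sum to 2 (valence 4) → 2 H
  atom 25: N, bond orders sum to 1 (valence 3) → 2 H
Totals → C:18, H:34, N:2, O:5.
In Hill order: C18H34N2O5.

C18H34N2O5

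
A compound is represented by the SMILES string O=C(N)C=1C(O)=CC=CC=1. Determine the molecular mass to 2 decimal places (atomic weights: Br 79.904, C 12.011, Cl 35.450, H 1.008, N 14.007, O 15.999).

First, the molecular formula is C7H7NO2 (counting implicit H from valence).
  C: 7 × 12.011 = 84.077
  H: 7 × 1.008 = 7.056
  N: 1 × 14.007 = 14.007
  O: 2 × 15.999 = 31.998
Sum: 7×12.011 + 7×1.008 + 1×14.007 + 2×15.999 = 137.138 → 137.14 g/mol.

137.14 g/mol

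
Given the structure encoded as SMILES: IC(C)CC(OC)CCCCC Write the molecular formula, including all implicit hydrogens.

C10H21IO

Walk through each heavy atom and fill implicit hydrogens from standard valence (C 4, N 3, O 2, S 2, halogen 1):
  atom 1: I (halogen, monovalent) → 0 H
  atom 2: C, bond orders sum to 3 (valence 4) → 1 H
  atom 3: C, bond orders sum to 1 (valence 4) → 3 H
  atom 4: C, bond orders sum to 2 (valence 4) → 2 H
  atom 5: C, bond orders sum to 3 (valence 4) → 1 H
  atom 6: O, bond orders sum to 2 (valence 2) → 0 H
  atom 7: C, bond orders sum to 1 (valence 4) → 3 H
  atom 8: C, bond orders sum to 2 (valence 4) → 2 H
  atom 9: C, bond orders sum to 2 (valence 4) → 2 H
  atom 10: C, bond orders sum to 2 (valence 4) → 2 H
  atom 11: C, bond orders sum to 2 (valence 4) → 2 H
  atom 12: C, bond orders sum to 1 (valence 4) → 3 H
Totals → C:10, H:21, I:1, O:1.
In Hill order: C10H21IO.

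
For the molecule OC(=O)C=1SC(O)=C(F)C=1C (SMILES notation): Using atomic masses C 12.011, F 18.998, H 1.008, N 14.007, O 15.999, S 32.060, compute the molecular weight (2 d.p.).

176.16 g/mol

First, the molecular formula is C6H5FO3S (counting implicit H from valence).
  C: 6 × 12.011 = 72.066
  F: 1 × 18.998 = 18.998
  H: 5 × 1.008 = 5.040
  O: 3 × 15.999 = 47.997
  S: 1 × 32.060 = 32.060
Sum: 6×12.011 + 1×18.998 + 5×1.008 + 3×15.999 + 1×32.060 = 176.161 → 176.16 g/mol.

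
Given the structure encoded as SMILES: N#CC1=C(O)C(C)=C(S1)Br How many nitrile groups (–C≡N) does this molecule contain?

1

The nitrile motif appears at heavy-atom position 2 in the SMILES.
Other groups present: 1 hydroxyl.
Nitrile count: 1.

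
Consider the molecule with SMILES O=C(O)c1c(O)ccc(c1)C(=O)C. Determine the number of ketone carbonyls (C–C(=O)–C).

The ketone motif appears at heavy-atom position 11 in the SMILES.
Other groups present: 1 carboxylic acid, 1 hydroxyl.
Ketone count: 1.

1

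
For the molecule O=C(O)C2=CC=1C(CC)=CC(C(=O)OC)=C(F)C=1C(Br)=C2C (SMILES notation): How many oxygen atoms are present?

4

Scan the SMILES for O atoms (remember two-letter symbols like Cl and Br are single atoms).
Oxygen count: 4.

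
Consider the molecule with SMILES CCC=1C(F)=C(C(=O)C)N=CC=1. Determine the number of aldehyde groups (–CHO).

Scan the SMILES for the aldehyde motif — none present.
Groups that are present: 1 ketone.

0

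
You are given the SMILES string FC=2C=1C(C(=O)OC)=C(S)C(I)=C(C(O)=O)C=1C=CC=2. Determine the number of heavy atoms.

20

Every atom symbol written in the SMILES (organic subset) is one heavy atom; implicit H are not written.
Heavy atoms by element → C:13, F:1, I:1, O:4, S:1.
Total: 20.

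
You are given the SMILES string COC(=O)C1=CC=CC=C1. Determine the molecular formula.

C8H8O2

Walk through each heavy atom and fill implicit hydrogens from standard valence (C 4, N 3, O 2, S 2, halogen 1):
  atom 1: C, bond orders sum to 1 (valence 4) → 3 H
  atom 2: O, bond orders sum to 2 (valence 2) → 0 H
  atom 3: C, bond orders sum to 4 (valence 4) → 0 H
  atom 4: O, bond orders sum to 2 (valence 2) → 0 H
  atom 5: C, bond orders sum to 4 (valence 4) → 0 H
  atom 6: C, bond orders sum to 3 (valence 4) → 1 H
  atom 7: C, bond orders sum to 3 (valence 4) → 1 H
  atom 8: C, bond orders sum to 3 (valence 4) → 1 H
  atom 9: C, bond orders sum to 3 (valence 4) → 1 H
  atom 10: C, bond orders sum to 3 (valence 4) → 1 H
Totals → C:8, H:8, O:2.
In Hill order: C8H8O2.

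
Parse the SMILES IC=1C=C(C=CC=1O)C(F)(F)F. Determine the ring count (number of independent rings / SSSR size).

In SMILES, each pair of matching ring-closure digits denotes one ring-closing bond; the number of such bonds equals the number of independent rings.
Ring-closure bonds here: 1.

1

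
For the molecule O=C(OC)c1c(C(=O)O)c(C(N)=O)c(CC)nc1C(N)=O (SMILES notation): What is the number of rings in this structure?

1

In SMILES, each pair of matching ring-closure digits denotes one ring-closing bond; the number of such bonds equals the number of independent rings.
Ring-closure bonds here: 1.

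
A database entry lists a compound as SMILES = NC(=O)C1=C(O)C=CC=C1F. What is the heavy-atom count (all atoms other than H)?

Every atom symbol written in the SMILES (organic subset) is one heavy atom; implicit H are not written.
Heavy atoms by element → C:7, F:1, N:1, O:2.
Total: 11.

11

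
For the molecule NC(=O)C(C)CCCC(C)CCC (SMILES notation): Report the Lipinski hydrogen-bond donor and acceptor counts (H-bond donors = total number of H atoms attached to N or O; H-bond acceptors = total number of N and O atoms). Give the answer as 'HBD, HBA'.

Donors: find every N or O and count the H atoms it carries.
  atom 1 (N): bond orders sum to 1 → 2 H
  atom 3 (O): bond orders sum to 2 → 0 H
Lipinski HBD = 2.
Acceptors: N atoms = 1, O atoms = 1 → HBA = 2.

2, 2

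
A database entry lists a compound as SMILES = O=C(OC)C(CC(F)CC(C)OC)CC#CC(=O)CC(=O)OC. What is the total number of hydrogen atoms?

23

Walk through each heavy atom and fill implicit hydrogens from standard valence (C 4, N 3, O 2, S 2, halogen 1):
  atom 1: O, bond orders sum to 2 (valence 2) → 0 H
  atom 2: C, bond orders sum to 4 (valence 4) → 0 H
  atom 3: O, bond orders sum to 2 (valence 2) → 0 H
  atom 4: C, bond orders sum to 1 (valence 4) → 3 H
  atom 5: C, bond orders sum to 3 (valence 4) → 1 H
  atom 6: C, bond orders sum to 2 (valence 4) → 2 H
  atom 7: C, bond orders sum to 3 (valence 4) → 1 H
  atom 8: F (halogen, monovalent) → 0 H
  atom 9: C, bond orders sum to 2 (valence 4) → 2 H
  atom 10: C, bond orders sum to 3 (valence 4) → 1 H
  atom 11: C, bond orders sum to 1 (valence 4) → 3 H
  atom 12: O, bond orders sum to 2 (valence 2) → 0 H
  atom 13: C, bond orders sum to 1 (valence 4) → 3 H
  atom 14: C, bond orders sum to 2 (valence 4) → 2 H
  atom 15: C, bond orders sum to 4 (valence 4) → 0 H
  atom 16: C, bond orders sum to 4 (valence 4) → 0 H
  atom 17: C, bond orders sum to 4 (valence 4) → 0 H
  atom 18: O, bond orders sum to 2 (valence 2) → 0 H
  atom 19: C, bond orders sum to 2 (valence 4) → 2 H
  atom 20: C, bond orders sum to 4 (valence 4) → 0 H
  atom 21: O, bond orders sum to 2 (valence 2) → 0 H
  atom 22: O, bond orders sum to 2 (valence 2) → 0 H
  atom 23: C, bond orders sum to 1 (valence 4) → 3 H
Total hydrogens: 23.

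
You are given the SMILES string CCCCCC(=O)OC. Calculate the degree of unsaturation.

Molecular formula: C7H14O2.
DoU = (2C + 2 + N − H − X) / 2, where X is the halogen count and O/S are ignored.
    = (2·7 + 2 + 0 − 14 − 0) / 2 = 2 / 2 = 1.

1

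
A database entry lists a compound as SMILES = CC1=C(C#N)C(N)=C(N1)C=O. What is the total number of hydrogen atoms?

Walk through each heavy atom and fill implicit hydrogens from standard valence (C 4, N 3, O 2, S 2, halogen 1):
  atom 1: C, bond orders sum to 1 (valence 4) → 3 H
  atom 2: C, bond orders sum to 4 (valence 4) → 0 H
  atom 3: C, bond orders sum to 4 (valence 4) → 0 H
  atom 4: C, bond orders sum to 4 (valence 4) → 0 H
  atom 5: N, bond orders sum to 3 (valence 3) → 0 H
  atom 6: C, bond orders sum to 4 (valence 4) → 0 H
  atom 7: N, bond orders sum to 1 (valence 3) → 2 H
  atom 8: C, bond orders sum to 4 (valence 4) → 0 H
  atom 9: N, bond orders sum to 2 (valence 3) → 1 H
  atom 10: C, bond orders sum to 3 (valence 4) → 1 H
  atom 11: O, bond orders sum to 2 (valence 2) → 0 H
Total hydrogens: 7.

7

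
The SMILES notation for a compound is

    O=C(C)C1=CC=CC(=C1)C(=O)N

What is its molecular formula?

C9H9NO2

Walk through each heavy atom and fill implicit hydrogens from standard valence (C 4, N 3, O 2, S 2, halogen 1):
  atom 1: O, bond orders sum to 2 (valence 2) → 0 H
  atom 2: C, bond orders sum to 4 (valence 4) → 0 H
  atom 3: C, bond orders sum to 1 (valence 4) → 3 H
  atom 4: C, bond orders sum to 4 (valence 4) → 0 H
  atom 5: C, bond orders sum to 3 (valence 4) → 1 H
  atom 6: C, bond orders sum to 3 (valence 4) → 1 H
  atom 7: C, bond orders sum to 3 (valence 4) → 1 H
  atom 8: C, bond orders sum to 4 (valence 4) → 0 H
  atom 9: C, bond orders sum to 3 (valence 4) → 1 H
  atom 10: C, bond orders sum to 4 (valence 4) → 0 H
  atom 11: O, bond orders sum to 2 (valence 2) → 0 H
  atom 12: N, bond orders sum to 1 (valence 3) → 2 H
Totals → C:9, H:9, N:1, O:2.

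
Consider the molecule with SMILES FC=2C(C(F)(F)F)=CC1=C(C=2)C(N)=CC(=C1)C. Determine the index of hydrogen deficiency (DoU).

Molecular formula: C12H9F4N.
DoU = (2C + 2 + N − H − X) / 2, where X is the halogen count and O/S are ignored.
    = (2·12 + 2 + 1 − 9 − 4) / 2 = 14 / 2 = 7.

7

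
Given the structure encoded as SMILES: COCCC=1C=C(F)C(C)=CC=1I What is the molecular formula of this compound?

C10H12FIO

Walk through each heavy atom and fill implicit hydrogens from standard valence (C 4, N 3, O 2, S 2, halogen 1):
  atom 1: C, bond orders sum to 1 (valence 4) → 3 H
  atom 2: O, bond orders sum to 2 (valence 2) → 0 H
  atom 3: C, bond orders sum to 2 (valence 4) → 2 H
  atom 4: C, bond orders sum to 2 (valence 4) → 2 H
  atom 5: C, bond orders sum to 4 (valence 4) → 0 H
  atom 6: C, bond orders sum to 3 (valence 4) → 1 H
  atom 7: C, bond orders sum to 4 (valence 4) → 0 H
  atom 8: F (halogen, monovalent) → 0 H
  atom 9: C, bond orders sum to 4 (valence 4) → 0 H
  atom 10: C, bond orders sum to 1 (valence 4) → 3 H
  atom 11: C, bond orders sum to 3 (valence 4) → 1 H
  atom 12: C, bond orders sum to 4 (valence 4) → 0 H
  atom 13: I (halogen, monovalent) → 0 H
Totals → C:10, H:12, F:1, I:1, O:1.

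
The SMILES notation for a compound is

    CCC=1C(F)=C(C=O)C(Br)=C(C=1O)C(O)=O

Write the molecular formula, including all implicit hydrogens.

C10H8BrFO4

Walk through each heavy atom and fill implicit hydrogens from standard valence (C 4, N 3, O 2, S 2, halogen 1):
  atom 1: C, bond orders sum to 1 (valence 4) → 3 H
  atom 2: C, bond orders sum to 2 (valence 4) → 2 H
  atom 3: C, bond orders sum to 4 (valence 4) → 0 H
  atom 4: C, bond orders sum to 4 (valence 4) → 0 H
  atom 5: F (halogen, monovalent) → 0 H
  atom 6: C, bond orders sum to 4 (valence 4) → 0 H
  atom 7: C, bond orders sum to 3 (valence 4) → 1 H
  atom 8: O, bond orders sum to 2 (valence 2) → 0 H
  atom 9: C, bond orders sum to 4 (valence 4) → 0 H
  atom 10: Br (halogen, monovalent) → 0 H
  atom 11: C, bond orders sum to 4 (valence 4) → 0 H
  atom 12: C, bond orders sum to 4 (valence 4) → 0 H
  atom 13: O, bond orders sum to 1 (valence 2) → 1 H
  atom 14: C, bond orders sum to 4 (valence 4) → 0 H
  atom 15: O, bond orders sum to 1 (valence 2) → 1 H
  atom 16: O, bond orders sum to 2 (valence 2) → 0 H
Totals → C:10, H:8, Br:1, F:1, O:4.
In Hill order: C10H8BrFO4.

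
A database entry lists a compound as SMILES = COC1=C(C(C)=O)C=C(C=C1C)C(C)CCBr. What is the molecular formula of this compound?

C14H19BrO2

Walk through each heavy atom and fill implicit hydrogens from standard valence (C 4, N 3, O 2, S 2, halogen 1):
  atom 1: C, bond orders sum to 1 (valence 4) → 3 H
  atom 2: O, bond orders sum to 2 (valence 2) → 0 H
  atom 3: C, bond orders sum to 4 (valence 4) → 0 H
  atom 4: C, bond orders sum to 4 (valence 4) → 0 H
  atom 5: C, bond orders sum to 4 (valence 4) → 0 H
  atom 6: C, bond orders sum to 1 (valence 4) → 3 H
  atom 7: O, bond orders sum to 2 (valence 2) → 0 H
  atom 8: C, bond orders sum to 3 (valence 4) → 1 H
  atom 9: C, bond orders sum to 4 (valence 4) → 0 H
  atom 10: C, bond orders sum to 3 (valence 4) → 1 H
  atom 11: C, bond orders sum to 4 (valence 4) → 0 H
  atom 12: C, bond orders sum to 1 (valence 4) → 3 H
  atom 13: C, bond orders sum to 3 (valence 4) → 1 H
  atom 14: C, bond orders sum to 1 (valence 4) → 3 H
  atom 15: C, bond orders sum to 2 (valence 4) → 2 H
  atom 16: C, bond orders sum to 2 (valence 4) → 2 H
  atom 17: Br (halogen, monovalent) → 0 H
Totals → C:14, H:19, Br:1, O:2.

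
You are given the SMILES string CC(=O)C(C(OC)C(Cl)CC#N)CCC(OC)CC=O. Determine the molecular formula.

C14H22ClNO4

Walk through each heavy atom and fill implicit hydrogens from standard valence (C 4, N 3, O 2, S 2, halogen 1):
  atom 1: C, bond orders sum to 1 (valence 4) → 3 H
  atom 2: C, bond orders sum to 4 (valence 4) → 0 H
  atom 3: O, bond orders sum to 2 (valence 2) → 0 H
  atom 4: C, bond orders sum to 3 (valence 4) → 1 H
  atom 5: C, bond orders sum to 3 (valence 4) → 1 H
  atom 6: O, bond orders sum to 2 (valence 2) → 0 H
  atom 7: C, bond orders sum to 1 (valence 4) → 3 H
  atom 8: C, bond orders sum to 3 (valence 4) → 1 H
  atom 9: Cl (halogen, monovalent) → 0 H
  atom 10: C, bond orders sum to 2 (valence 4) → 2 H
  atom 11: C, bond orders sum to 4 (valence 4) → 0 H
  atom 12: N, bond orders sum to 3 (valence 3) → 0 H
  atom 13: C, bond orders sum to 2 (valence 4) → 2 H
  atom 14: C, bond orders sum to 2 (valence 4) → 2 H
  atom 15: C, bond orders sum to 3 (valence 4) → 1 H
  atom 16: O, bond orders sum to 2 (valence 2) → 0 H
  atom 17: C, bond orders sum to 1 (valence 4) → 3 H
  atom 18: C, bond orders sum to 2 (valence 4) → 2 H
  atom 19: C, bond orders sum to 3 (valence 4) → 1 H
  atom 20: O, bond orders sum to 2 (valence 2) → 0 H
Totals → C:14, H:22, Cl:1, N:1, O:4.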